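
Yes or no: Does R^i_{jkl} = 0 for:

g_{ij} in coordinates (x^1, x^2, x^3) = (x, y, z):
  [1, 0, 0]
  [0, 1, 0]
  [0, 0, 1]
All metric components are constant, so every Christoffel symbol vanishes and R^i_{jkl} = 0.
Yes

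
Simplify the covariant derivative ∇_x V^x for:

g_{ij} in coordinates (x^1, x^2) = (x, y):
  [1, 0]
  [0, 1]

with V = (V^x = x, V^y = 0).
All Christoffel symbols are zero.
∇_x V^x = ∂_x V^x + Γ^x_{x j} V^j
  = (1) + (0)(x) + (0)(0)
  = 1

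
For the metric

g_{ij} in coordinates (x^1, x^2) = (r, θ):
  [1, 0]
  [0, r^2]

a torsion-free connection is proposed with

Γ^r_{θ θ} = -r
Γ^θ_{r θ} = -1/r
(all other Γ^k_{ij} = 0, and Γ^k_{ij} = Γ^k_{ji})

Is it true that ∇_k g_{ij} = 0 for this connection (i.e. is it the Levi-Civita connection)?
Using ∇_k g_{ij} = ∂_k g_{ij} - Γ^m_{ki} g_{mj} - Γ^m_{kj} g_{im}:
∇_θ g_{rθ} = (0) - (-r) - (-r) = 2*r ≠ 0
So the connection is not metric compatible (it is not the Levi-Civita connection).
No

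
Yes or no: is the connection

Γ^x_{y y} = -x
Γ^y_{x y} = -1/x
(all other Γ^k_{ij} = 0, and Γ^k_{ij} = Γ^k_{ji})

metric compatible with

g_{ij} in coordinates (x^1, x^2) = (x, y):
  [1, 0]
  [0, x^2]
Using ∇_k g_{ij} = ∂_k g_{ij} - Γ^m_{ki} g_{mj} - Γ^m_{kj} g_{im}:
∇_x g_{yy} = (2*x) - (-x) - (-x) = 4*x ≠ 0
So the connection is not metric compatible (it is not the Levi-Civita connection).
No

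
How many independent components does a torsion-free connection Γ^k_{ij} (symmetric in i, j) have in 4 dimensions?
Γ^k_{ij} has n choices for the upper index and n(n+1)/2 independent symmetric lower index pairs.
Total = 4 × 4×5/2 = 4 × 10 = 40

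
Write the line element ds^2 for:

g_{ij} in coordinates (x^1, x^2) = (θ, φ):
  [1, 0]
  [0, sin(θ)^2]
ds^2 = g_{ij} dx^i dx^j; only the non-zero components contribute.
ds^2 = dθ^2 + sin(θ)^2 dφ^2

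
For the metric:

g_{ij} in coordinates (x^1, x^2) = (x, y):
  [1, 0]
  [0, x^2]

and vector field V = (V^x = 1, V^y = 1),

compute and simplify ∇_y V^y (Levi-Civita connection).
Non-zero Christoffel symbols:
Γ^x_{y y} = -x
Γ^y_{x y} = 1/x
∇_y V^y = ∂_y V^y + Γ^y_{y j} V^j
  = (0) + (1/x)(1) + (0)(1)
  = 1/x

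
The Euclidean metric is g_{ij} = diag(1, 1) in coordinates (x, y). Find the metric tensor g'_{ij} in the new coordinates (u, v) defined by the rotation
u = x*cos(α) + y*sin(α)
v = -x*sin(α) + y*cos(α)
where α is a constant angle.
Invert the transformation: x = u*cos(α) - v*sin(α), y = u*sin(α) + v*cos(α)
g'_{ij} = (∂x^k/∂x'^i)(∂x^l/∂x'^j) g_{kl}; with g_{kl} = δ_{kl} this is Σ_k (∂x^k/∂x'^i)(∂x^k/∂x'^j).
Jacobian: ∂x/∂u = cos(α), ∂x/∂v = -sin(α), ∂y/∂u = sin(α), ∂y/∂v = cos(α)
g'_{uu} = (cos(α))(cos(α)) + (sin(α))(sin(α)) = 1
g'_{uv} = (cos(α))(-sin(α)) + (sin(α))(cos(α)) = 0
g'_{vv} = (-sin(α))(-sin(α)) + (cos(α))(cos(α)) = 1
g'_{ij} = diag(1, 1)
The Euclidean metric is invariant under rotations.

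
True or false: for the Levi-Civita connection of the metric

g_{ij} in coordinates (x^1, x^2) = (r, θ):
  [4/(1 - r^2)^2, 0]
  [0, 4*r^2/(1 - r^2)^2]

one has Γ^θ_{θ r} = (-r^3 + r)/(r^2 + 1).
Γ^θ_{θ r} = (1/2) g^{θθ} (∂_θ g_{θr} + ∂_r g_{θθ} - ∂_θ g_{θr}) = (1/2)((1 - r^2)^2/(4*r^2))((0) + (-8*(r^3 + r)/(r^2 - 1)^3) - (0)) = (-r^2 - 1)/(r^3 - r)
This differs from the proposed value (-r^3 + r)/(r^2 + 1).
False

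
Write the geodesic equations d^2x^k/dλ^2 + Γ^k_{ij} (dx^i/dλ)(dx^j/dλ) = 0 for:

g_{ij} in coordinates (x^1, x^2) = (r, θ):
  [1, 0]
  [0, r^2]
Geodesic equation: d^2x^k/dλ^2 + Γ^k_{ij} (dx^i/dλ)(dx^j/dλ) = 0.
Non-zero Christoffel symbols:
Γ^r_{θ θ} = -r
Γ^θ_{r θ} = 1/r
Substituting (the symmetric pair Γ^k_{ij}, Γ^k_{ji} combines into a factor 2):
d^2r/dλ^2 - r (dθ/dλ)^2 = 0
d^2θ/dλ^2 + (2/r) (dr/dλ)(dθ/dλ) = 0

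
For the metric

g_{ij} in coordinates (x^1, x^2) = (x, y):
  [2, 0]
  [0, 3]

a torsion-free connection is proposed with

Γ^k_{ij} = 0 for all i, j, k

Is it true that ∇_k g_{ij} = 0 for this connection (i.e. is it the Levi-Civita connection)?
Using ∇_k g_{ij} = ∂_k g_{ij} - Γ^m_{ki} g_{mj} - Γ^m_{kj} g_{im}:
e.g. ∇_y g_{xy} = (0) - (0) - (0) = 0
Every component ∇_k g_{ij} vanishes: the connection is metric compatible.
Yes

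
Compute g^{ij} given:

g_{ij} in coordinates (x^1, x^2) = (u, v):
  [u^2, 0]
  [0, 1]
The metric is diagonal, so g^{ij} is diagonal with entries 1/g_{ii}: diag(1/(u^2), 1).
g^{ij}:
  [1/u^2, 0]
  [0, 1]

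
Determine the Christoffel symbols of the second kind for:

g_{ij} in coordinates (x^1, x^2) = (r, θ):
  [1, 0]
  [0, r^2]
Using Γ^k_{ij} = (1/2) g^{km} (∂_i g_{mj} + ∂_j g_{mi} - ∂_m g_{ij}); the metric is diagonal, so only the m = k term contributes.
Non-zero symbols (using the symmetry Γ^k_{ij} = Γ^k_{ji}):
Γ^r_{θ θ} = (1/2) g^{rr} (∂_θ g_{rθ} + ∂_θ g_{rθ} - ∂_r g_{θθ}) = (1/2)(1)((0) + (0) - (2*r)) = -r
Γ^θ_{r θ} = (1/2) g^{θθ} (∂_r g_{θθ} + ∂_θ g_{θr} - ∂_θ g_{rθ}) = (1/2)(1/r^2)((2*r) + (0) - (0)) = 1/r
All other Christoffel symbols are zero.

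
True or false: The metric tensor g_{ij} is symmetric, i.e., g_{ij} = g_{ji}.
By definition the metric is a symmetric bilinear form, g_{ij} = g_{ji}.
True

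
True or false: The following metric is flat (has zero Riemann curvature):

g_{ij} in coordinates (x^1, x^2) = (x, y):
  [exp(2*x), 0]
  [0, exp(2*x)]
Non-zero Christoffel symbols:
Γ^x_{x x} = 1
Γ^x_{y y} = -1
Γ^y_{x y} = 1
Ricci tensor: R_{xx} = 0, R_{xy} = 0, R_{yy} = 0
All R_{ij} vanish; in 2 dimensions the Riemann tensor is fully determined by the Ricci tensor, so R^i_{jkl} = 0: the metric is flat (curvilinear coordinates on flat space).
True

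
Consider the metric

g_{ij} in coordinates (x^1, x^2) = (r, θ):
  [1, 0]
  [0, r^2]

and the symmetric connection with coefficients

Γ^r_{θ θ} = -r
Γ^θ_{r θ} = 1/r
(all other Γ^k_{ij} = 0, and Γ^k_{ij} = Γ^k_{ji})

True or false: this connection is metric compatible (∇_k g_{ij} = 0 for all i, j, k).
Using ∇_k g_{ij} = ∂_k g_{ij} - Γ^m_{ki} g_{mj} - Γ^m_{kj} g_{im}:
e.g. ∇_r g_{θθ} = (2*r) - (r) - (r) = 0
Every component ∇_k g_{ij} vanishes: the connection is metric compatible.
True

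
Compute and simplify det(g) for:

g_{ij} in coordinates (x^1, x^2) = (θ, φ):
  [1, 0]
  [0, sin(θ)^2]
For a 2×2 metric: det(g) = g_{11}·g_{22} - g_{12}·g_{21}
= (1)·(sin(θ)^2) - (0)·(0)
= sin(θ)^2 - 0
det(g) = sin(θ)^2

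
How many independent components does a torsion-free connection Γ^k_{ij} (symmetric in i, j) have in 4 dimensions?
Γ^k_{ij} has n choices for the upper index and n(n+1)/2 independent symmetric lower index pairs.
Total = 4 × 4×5/2 = 4 × 10 = 40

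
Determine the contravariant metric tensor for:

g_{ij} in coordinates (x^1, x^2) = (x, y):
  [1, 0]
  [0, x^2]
The metric is diagonal, so g^{ij} is diagonal with entries 1/g_{ii}: diag(1, 1/(x^2)).
g^{ij}:
  [1, 0]
  [0, 1/x^2]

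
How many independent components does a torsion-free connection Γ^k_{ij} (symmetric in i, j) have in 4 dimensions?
Γ^k_{ij} has n choices for the upper index and n(n+1)/2 independent symmetric lower index pairs.
Total = 4 × 4×5/2 = 4 × 10 = 40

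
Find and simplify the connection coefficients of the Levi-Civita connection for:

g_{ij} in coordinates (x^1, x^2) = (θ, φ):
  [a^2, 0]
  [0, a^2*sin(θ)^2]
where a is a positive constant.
Using Γ^k_{ij} = (1/2) g^{km} (∂_i g_{mj} + ∂_j g_{mi} - ∂_m g_{ij}); the metric is diagonal, so only the m = k term contributes.
Non-zero symbols (using the symmetry Γ^k_{ij} = Γ^k_{ji}):
Γ^θ_{φ φ} = (1/2) g^{θθ} (∂_φ g_{θφ} + ∂_φ g_{θφ} - ∂_θ g_{φφ}) = (1/2)(1/a^2)((0) + (0) - (a^2*sin(2*θ))) = -sin(2*θ)/2
Γ^φ_{θ φ} = (1/2) g^{φφ} (∂_θ g_{φφ} + ∂_φ g_{φθ} - ∂_φ g_{θφ}) = (1/2)(1/(a^2*sin(θ)^2))((a^2*sin(2*θ)) + (0) - (0)) = 1/tan(θ)
All other Christoffel symbols are zero.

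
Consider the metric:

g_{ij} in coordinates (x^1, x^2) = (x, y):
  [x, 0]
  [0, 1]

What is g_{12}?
With x^1 = x, x^2 = y, g_{12} = g_{xy} is the row-1, column-2 entry of the matrix.
g_{12} = 0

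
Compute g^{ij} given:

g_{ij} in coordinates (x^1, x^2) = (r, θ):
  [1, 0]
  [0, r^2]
The metric is diagonal, so g^{ij} is diagonal with entries 1/g_{ii}: diag(1, 1/(r^2)).
g^{ij}:
  [1, 0]
  [0, 1/r^2]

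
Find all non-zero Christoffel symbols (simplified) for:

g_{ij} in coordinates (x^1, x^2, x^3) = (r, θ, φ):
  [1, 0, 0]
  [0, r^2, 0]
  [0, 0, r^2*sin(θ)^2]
Using Γ^k_{ij} = (1/2) g^{km} (∂_i g_{mj} + ∂_j g_{mi} - ∂_m g_{ij}); the metric is diagonal, so only the m = k term contributes.
Non-zero symbols (using the symmetry Γ^k_{ij} = Γ^k_{ji}):
Γ^r_{θ θ} = (1/2) g^{rr} (∂_θ g_{rθ} + ∂_θ g_{rθ} - ∂_r g_{θθ}) = (1/2)(1)((0) + (0) - (2*r)) = -r
Γ^r_{φ φ} = (1/2) g^{rr} (∂_φ g_{rφ} + ∂_φ g_{rφ} - ∂_r g_{φφ}) = (1/2)(1)((0) + (0) - (2*r*sin(θ)^2)) = -r*sin(θ)^2
Γ^θ_{r θ} = (1/2) g^{θθ} (∂_r g_{θθ} + ∂_θ g_{θr} - ∂_θ g_{rθ}) = (1/2)(1/r^2)((2*r) + (0) - (0)) = 1/r
Γ^θ_{φ φ} = (1/2) g^{θθ} (∂_φ g_{θφ} + ∂_φ g_{θφ} - ∂_θ g_{φφ}) = (1/2)(1/r^2)((0) + (0) - (r^2*sin(2*θ))) = -sin(2*θ)/2
Γ^φ_{r φ} = (1/2) g^{φφ} (∂_r g_{φφ} + ∂_φ g_{φr} - ∂_φ g_{rφ}) = (1/2)(1/(r^2*sin(θ)^2))((2*r*sin(θ)^2) + (0) - (0)) = 1/r
Γ^φ_{θ φ} = (1/2) g^{φφ} (∂_θ g_{φφ} + ∂_φ g_{φθ} - ∂_φ g_{θφ}) = (1/2)(1/(r^2*sin(θ)^2))((r^2*sin(2*θ)) + (0) - (0)) = 1/tan(θ)
All other Christoffel symbols are zero.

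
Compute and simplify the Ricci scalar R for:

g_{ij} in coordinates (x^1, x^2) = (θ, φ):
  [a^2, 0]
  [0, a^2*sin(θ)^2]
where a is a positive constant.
Non-zero Christoffel symbols (Γ^k_{ij} = Γ^k_{ji}):
Γ^θ_{φ φ} = -sin(2*θ)/2
Γ^φ_{θ φ} = 1/tan(θ)
Ricci tensor (R_{ij} = R^k_{ikj}): R_{θθ} = 1, R_{θφ} = 0, R_{φφ} = sin(θ)^2
Inverse metric: g^{θθ} = 1/a^2, g^{φφ} = 1/(a^2*sin(θ)^2)
R = g^{ij} R_{ij} = (1/a^2)(1) + (1/(a^2*sin(θ)^2))(sin(θ)^2) = 2/a^2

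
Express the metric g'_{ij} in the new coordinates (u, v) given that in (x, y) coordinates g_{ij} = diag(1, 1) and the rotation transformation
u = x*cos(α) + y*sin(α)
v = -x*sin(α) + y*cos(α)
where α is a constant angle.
Invert the transformation: x = u*cos(α) - v*sin(α), y = u*sin(α) + v*cos(α)
g'_{ij} = (∂x^k/∂x'^i)(∂x^l/∂x'^j) g_{kl}; with g_{kl} = δ_{kl} this is Σ_k (∂x^k/∂x'^i)(∂x^k/∂x'^j).
Jacobian: ∂x/∂u = cos(α), ∂x/∂v = -sin(α), ∂y/∂u = sin(α), ∂y/∂v = cos(α)
g'_{uu} = (cos(α))(cos(α)) + (sin(α))(sin(α)) = 1
g'_{uv} = (cos(α))(-sin(α)) + (sin(α))(cos(α)) = 0
g'_{vv} = (-sin(α))(-sin(α)) + (cos(α))(cos(α)) = 1
g'_{ij} = diag(1, 1)
The Euclidean metric is invariant under rotations.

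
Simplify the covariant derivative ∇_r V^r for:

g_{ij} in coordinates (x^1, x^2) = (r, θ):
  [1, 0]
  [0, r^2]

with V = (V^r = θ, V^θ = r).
Non-zero Christoffel symbols:
Γ^r_{θ θ} = -r
Γ^θ_{r θ} = 1/r
∇_r V^r = ∂_r V^r + Γ^r_{r j} V^j
  = (0) + (0)(θ) + (0)(r)
  = 0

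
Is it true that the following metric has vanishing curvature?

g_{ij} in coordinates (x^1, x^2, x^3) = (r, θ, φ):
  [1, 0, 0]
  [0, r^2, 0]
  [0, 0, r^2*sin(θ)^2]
Non-zero Christoffel symbols:
Γ^r_{θ θ} = -r
Γ^r_{φ φ} = -r*sin(θ)^2
Γ^θ_{r θ} = 1/r
Γ^θ_{φ φ} = -sin(2*θ)/2
Γ^φ_{r φ} = 1/r
Γ^φ_{θ φ} = 1/tan(θ)
Ricci tensor: R_{rr} = 0, R_{rθ} = 0, R_{rφ} = 0, R_{θθ} = 0, R_{θφ} = 0, R_{φφ} = 0
All R_{ij} vanish; in 3 dimensions the Riemann tensor is fully determined by the Ricci tensor, so R^i_{jkl} = 0: the metric is flat (curvilinear coordinates on flat space).
Yes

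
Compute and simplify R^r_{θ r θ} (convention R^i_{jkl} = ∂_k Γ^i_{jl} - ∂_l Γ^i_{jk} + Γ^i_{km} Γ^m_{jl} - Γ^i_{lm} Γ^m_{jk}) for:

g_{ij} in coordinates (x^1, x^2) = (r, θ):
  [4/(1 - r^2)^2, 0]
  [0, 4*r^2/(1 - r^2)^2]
Non-zero Christoffel symbols (Γ^k_{ij} = Γ^k_{ji}):
Γ^r_{r r} = 2*r/(1 - r^2)
Γ^r_{θ θ} = (r^3 + r)/(r^2 - 1)
Γ^θ_{r θ} = (-r^2 - 1)/(r^3 - r)
R^r_{θ r θ} = ∂_r Γ^r_{θ θ} - ∂_θ Γ^r_{θ r} + Γ^r_{r m} Γ^m_{θ θ} - Γ^r_{θ m} Γ^m_{θ r}
  = ((r^4 - 4*r^2 - 1)/(r^2 - 1)^2) - (0) + (-2*r^2*(r^2 + 1)/(r^2 - 1)^2) - (-(r^2 + 1)^2/(r^2 - 1)^2) = -4*r^2/(r^2 - 1)^2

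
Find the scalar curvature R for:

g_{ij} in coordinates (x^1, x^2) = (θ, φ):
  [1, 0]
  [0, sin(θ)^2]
Non-zero Christoffel symbols (Γ^k_{ij} = Γ^k_{ji}):
Γ^θ_{φ φ} = -sin(2*θ)/2
Γ^φ_{θ φ} = 1/tan(θ)
Ricci tensor (R_{ij} = R^k_{ikj}): R_{θθ} = 1, R_{θφ} = 0, R_{φφ} = sin(θ)^2
Inverse metric: g^{θθ} = 1, g^{φφ} = 1/sin(θ)^2
R = g^{ij} R_{ij} = (1)(1) + (1/sin(θ)^2)(sin(θ)^2) = 2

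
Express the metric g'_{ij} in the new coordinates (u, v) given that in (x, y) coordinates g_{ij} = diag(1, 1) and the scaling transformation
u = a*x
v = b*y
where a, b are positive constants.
Invert the transformation: x = u/a, y = v/b
g'_{ij} = (∂x^k/∂x'^i)(∂x^l/∂x'^j) g_{kl}; with g_{kl} = δ_{kl} this is Σ_k (∂x^k/∂x'^i)(∂x^k/∂x'^j).
Jacobian: ∂x/∂u = 1/a, ∂x/∂v = 0, ∂y/∂u = 0, ∂y/∂v = 1/b
g'_{uu} = (1/a)(1/a) + (0)(0) = 1/a^2
g'_{uv} = (1/a)(0) + (0)(1/b) = 0
g'_{vv} = (0)(0) + (1/b)(1/b) = 1/b^2
g'_{ij} = diag(1/a^2, 1/b^2)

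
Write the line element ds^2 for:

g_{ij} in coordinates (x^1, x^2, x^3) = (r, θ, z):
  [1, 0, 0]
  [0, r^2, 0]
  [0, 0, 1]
ds^2 = g_{ij} dx^i dx^j; only the non-zero components contribute.
ds^2 = dr^2 + r^2 dθ^2 + dz^2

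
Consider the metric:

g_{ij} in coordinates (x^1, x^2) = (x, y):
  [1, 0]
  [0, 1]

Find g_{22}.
With x^1 = x, x^2 = y, g_{22} = g_{yy} is the row-2, column-2 entry of the matrix.
g_{22} = 1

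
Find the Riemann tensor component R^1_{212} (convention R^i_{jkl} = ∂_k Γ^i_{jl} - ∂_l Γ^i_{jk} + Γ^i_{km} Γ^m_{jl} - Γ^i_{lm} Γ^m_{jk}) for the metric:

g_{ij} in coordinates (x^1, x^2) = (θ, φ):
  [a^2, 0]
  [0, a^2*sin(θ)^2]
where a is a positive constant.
Non-zero Christoffel symbols (Γ^k_{ij} = Γ^k_{ji}):
Γ^θ_{φ φ} = -sin(2*θ)/2
Γ^φ_{θ φ} = 1/tan(θ)
R^θ_{φ θ φ} = ∂_θ Γ^θ_{φ φ} - ∂_φ Γ^θ_{φ θ} + Γ^θ_{θ m} Γ^m_{φ φ} - Γ^θ_{φ m} Γ^m_{φ θ}
  = (-cos(2*θ)) - (0) + (0) - (-cos(θ)^2) = sin(θ)^2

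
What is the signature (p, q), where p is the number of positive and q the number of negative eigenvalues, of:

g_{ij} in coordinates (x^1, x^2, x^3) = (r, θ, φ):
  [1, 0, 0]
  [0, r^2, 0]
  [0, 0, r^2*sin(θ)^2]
The metric is diagonal, so its eigenvalues are the diagonal entries: 1, r^2, r^2*sin(θ)^2 (at a generic point, where coordinate-dependent entries are positive).
3 positive, 0 negative.
(3, 0) - Riemannian (positive definite)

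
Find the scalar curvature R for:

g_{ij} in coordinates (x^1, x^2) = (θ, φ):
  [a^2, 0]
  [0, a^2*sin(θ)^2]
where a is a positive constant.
Non-zero Christoffel symbols (Γ^k_{ij} = Γ^k_{ji}):
Γ^θ_{φ φ} = -sin(2*θ)/2
Γ^φ_{θ φ} = 1/tan(θ)
Ricci tensor (R_{ij} = R^k_{ikj}): R_{θθ} = 1, R_{θφ} = 0, R_{φφ} = sin(θ)^2
Inverse metric: g^{θθ} = 1/a^2, g^{φφ} = 1/(a^2*sin(θ)^2)
R = g^{ij} R_{ij} = (1/a^2)(1) + (1/(a^2*sin(θ)^2))(sin(θ)^2) = 2/a^2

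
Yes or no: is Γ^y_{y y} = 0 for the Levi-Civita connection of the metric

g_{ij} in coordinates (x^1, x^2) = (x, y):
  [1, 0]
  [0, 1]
Γ^y_{y y} = (1/2) g^{yy} (∂_y g_{yy} + ∂_y g_{yy} - ∂_y g_{yy}) = (1/2)(1)((0) + (0) - (0)) = 0
This equals the proposed value 0.
Yes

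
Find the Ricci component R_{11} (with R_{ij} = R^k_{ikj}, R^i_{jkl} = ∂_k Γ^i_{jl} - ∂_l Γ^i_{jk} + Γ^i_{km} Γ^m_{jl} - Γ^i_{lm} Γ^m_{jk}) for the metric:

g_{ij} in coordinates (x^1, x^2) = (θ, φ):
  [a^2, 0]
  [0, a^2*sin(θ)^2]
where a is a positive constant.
Non-zero Christoffel symbols (Γ^k_{ij} = Γ^k_{ji}):
Γ^θ_{φ φ} = -sin(2*θ)/2
Γ^φ_{θ φ} = 1/tan(θ)
R^θ_{θ θ θ} = 0 (a repeated index in an antisymmetric pair)
R^φ_{θ φ θ} = ∂_φ Γ^φ_{θ θ} - ∂_θ Γ^φ_{θ φ} + Γ^φ_{φ m} Γ^m_{θ θ} - Γ^φ_{θ m} Γ^m_{θ φ}
  = (0) - (-1/sin(θ)^2) + (0) - (1/tan(θ)^2) = 1
R_{θθ} = R^θ_{θ θ θ} + R^φ_{θ φ θ} = (0) + (1) = 1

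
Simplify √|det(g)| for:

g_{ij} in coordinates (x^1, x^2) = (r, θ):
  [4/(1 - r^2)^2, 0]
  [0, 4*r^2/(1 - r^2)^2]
det(g) = 16*r^2/(1 - r^2)^4
√|det(g)| = 4*r/(r^2 - 1)^2
Volume element: dV = 4*r/(r^2 - 1)^2 dr dθ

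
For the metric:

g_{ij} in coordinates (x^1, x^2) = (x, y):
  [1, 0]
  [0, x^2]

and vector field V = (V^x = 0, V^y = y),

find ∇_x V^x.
Non-zero Christoffel symbols:
Γ^x_{y y} = -x
Γ^y_{x y} = 1/x
∇_x V^x = ∂_x V^x + Γ^x_{x j} V^j
  = (0) + (0)(0) + (0)(y)
  = 0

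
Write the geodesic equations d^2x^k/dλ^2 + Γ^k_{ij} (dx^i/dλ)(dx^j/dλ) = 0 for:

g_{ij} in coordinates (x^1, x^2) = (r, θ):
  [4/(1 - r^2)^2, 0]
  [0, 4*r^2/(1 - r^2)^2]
Geodesic equation: d^2x^k/dλ^2 + Γ^k_{ij} (dx^i/dλ)(dx^j/dλ) = 0.
Non-zero Christoffel symbols:
Γ^r_{r r} = 2*r/(1 - r^2)
Γ^r_{θ θ} = (r^3 + r)/(r^2 - 1)
Γ^θ_{r θ} = (-r^2 - 1)/(r^3 - r)
Substituting (the symmetric pair Γ^k_{ij}, Γ^k_{ji} combines into a factor 2):
d^2r/dλ^2 + (2*r/(1 - r^2)) (dr/dλ)^2 + ((r^3 + r)/(r^2 - 1)) (dθ/dλ)^2 = 0
d^2θ/dλ^2 + ((-2*r^2 - 2)/(r^3 - r)) (dr/dλ)(dθ/dλ) = 0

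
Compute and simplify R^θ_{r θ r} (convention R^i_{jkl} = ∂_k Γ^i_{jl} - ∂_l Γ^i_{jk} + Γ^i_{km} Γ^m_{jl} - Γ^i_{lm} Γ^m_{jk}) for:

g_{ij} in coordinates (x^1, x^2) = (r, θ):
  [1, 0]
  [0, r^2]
Non-zero Christoffel symbols (Γ^k_{ij} = Γ^k_{ji}):
Γ^r_{θ θ} = -r
Γ^θ_{r θ} = 1/r
R^θ_{r θ r} = ∂_θ Γ^θ_{r r} - ∂_r Γ^θ_{r θ} + Γ^θ_{θ m} Γ^m_{r r} - Γ^θ_{r m} Γ^m_{r θ}
  = (0) - (-1/r^2) + (0) - (1/r^2) = 0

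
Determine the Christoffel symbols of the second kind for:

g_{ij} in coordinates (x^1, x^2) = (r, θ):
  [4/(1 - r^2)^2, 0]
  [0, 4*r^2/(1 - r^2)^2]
Using Γ^k_{ij} = (1/2) g^{km} (∂_i g_{mj} + ∂_j g_{mi} - ∂_m g_{ij}); the metric is diagonal, so only the m = k term contributes.
Non-zero symbols (using the symmetry Γ^k_{ij} = Γ^k_{ji}):
Γ^r_{r r} = (1/2) g^{rr} (∂_r g_{rr} + ∂_r g_{rr} - ∂_r g_{rr}) = (1/2)((1 - r^2)^2/4)((16*r/(1 - r^2)^3) + (16*r/(1 - r^2)^3) - (16*r/(1 - r^2)^3)) = 2*r/(1 - r^2)
Γ^r_{θ θ} = (1/2) g^{rr} (∂_θ g_{rθ} + ∂_θ g_{rθ} - ∂_r g_{θθ}) = (1/2)((1 - r^2)^2/4)((0) + (0) - (-8*(r^3 + r)/(r^2 - 1)^3)) = (r^3 + r)/(r^2 - 1)
Γ^θ_{r θ} = (1/2) g^{θθ} (∂_r g_{θθ} + ∂_θ g_{θr} - ∂_θ g_{rθ}) = (1/2)((1 - r^2)^2/(4*r^2))((-8*(r^3 + r)/(r^2 - 1)^3) + (0) - (0)) = (-r^2 - 1)/(r^3 - r)
All other Christoffel symbols are zero.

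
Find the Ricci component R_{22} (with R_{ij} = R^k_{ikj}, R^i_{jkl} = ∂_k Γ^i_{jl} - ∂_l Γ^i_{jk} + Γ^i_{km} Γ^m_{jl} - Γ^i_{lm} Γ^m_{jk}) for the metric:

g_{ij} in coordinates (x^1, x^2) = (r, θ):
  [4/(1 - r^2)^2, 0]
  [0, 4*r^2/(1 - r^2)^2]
Non-zero Christoffel symbols (Γ^k_{ij} = Γ^k_{ji}):
Γ^r_{r r} = 2*r/(1 - r^2)
Γ^r_{θ θ} = (r^3 + r)/(r^2 - 1)
Γ^θ_{r θ} = (-r^2 - 1)/(r^3 - r)
R^r_{θ r θ} = ∂_r Γ^r_{θ θ} - ∂_θ Γ^r_{θ r} + Γ^r_{r m} Γ^m_{θ θ} - Γ^r_{θ m} Γ^m_{θ r}
  = ((r^4 - 4*r^2 - 1)/(r^2 - 1)^2) - (0) + (-2*r^2*(r^2 + 1)/(r^2 - 1)^2) - (-(r^2 + 1)^2/(r^2 - 1)^2) = -4*r^2/(r^2 - 1)^2
R^θ_{θ θ θ} = 0 (a repeated index in an antisymmetric pair)
R_{θθ} = R^r_{θ r θ} + R^θ_{θ θ θ} = (-4*r^2/(r^2 - 1)^2) + (0) = -4*r^2/(r^2 - 1)^2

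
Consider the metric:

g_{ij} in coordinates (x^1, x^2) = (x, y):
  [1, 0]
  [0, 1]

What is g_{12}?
With x^1 = x, x^2 = y, g_{12} = g_{xy} is the row-1, column-2 entry of the matrix.
g_{12} = 0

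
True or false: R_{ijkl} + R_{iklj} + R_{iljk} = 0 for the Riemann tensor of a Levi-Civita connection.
This is the first (algebraic) Bianchi identity.
True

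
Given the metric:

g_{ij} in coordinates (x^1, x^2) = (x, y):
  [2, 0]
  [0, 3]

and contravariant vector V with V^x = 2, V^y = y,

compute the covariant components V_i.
V_i = g_{ij} V^j:
V_x = (2)(2) + (0)(y) = 4
V_y = (0)(2) + (3)(y) = 3*y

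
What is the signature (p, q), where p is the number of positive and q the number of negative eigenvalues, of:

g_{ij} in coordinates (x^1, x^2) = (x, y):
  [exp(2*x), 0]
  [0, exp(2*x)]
The metric is diagonal, so its eigenvalues are the diagonal entries: exp(2*x), exp(2*x) (at a generic point, where coordinate-dependent entries are positive).
2 positive, 0 negative.
(2, 0) - Riemannian (positive definite)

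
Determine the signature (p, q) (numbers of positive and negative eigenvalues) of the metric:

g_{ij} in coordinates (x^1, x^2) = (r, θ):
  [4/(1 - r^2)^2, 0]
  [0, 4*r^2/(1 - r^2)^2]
The metric is diagonal, so its eigenvalues are the diagonal entries: 4/(1 - r^2)^2, 4*r^2/(1 - r^2)^2 (at a generic point, where coordinate-dependent entries are positive).
2 positive, 0 negative.
(2, 0) - Riemannian (positive definite)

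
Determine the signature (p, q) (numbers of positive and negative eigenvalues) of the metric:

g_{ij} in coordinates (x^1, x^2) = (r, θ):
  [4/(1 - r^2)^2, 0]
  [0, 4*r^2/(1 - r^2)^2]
The metric is diagonal, so its eigenvalues are the diagonal entries: 4/(1 - r^2)^2, 4*r^2/(1 - r^2)^2 (at a generic point, where coordinate-dependent entries are positive).
2 positive, 0 negative.
(2, 0) - Riemannian (positive definite)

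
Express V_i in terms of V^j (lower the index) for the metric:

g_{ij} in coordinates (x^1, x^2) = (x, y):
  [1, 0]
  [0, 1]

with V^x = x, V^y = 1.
V_i = g_{ij} V^j:
V_x = (1)(x) + (0)(1) = x
V_y = (0)(x) + (1)(1) = 1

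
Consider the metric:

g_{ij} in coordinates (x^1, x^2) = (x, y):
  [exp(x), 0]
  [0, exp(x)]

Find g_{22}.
With x^1 = x, x^2 = y, g_{22} = g_{yy} is the row-2, column-2 entry of the matrix.
g_{22} = exp(x)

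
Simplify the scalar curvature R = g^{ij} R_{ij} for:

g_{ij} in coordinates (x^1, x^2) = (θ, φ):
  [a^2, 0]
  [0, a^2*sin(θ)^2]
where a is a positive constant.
Non-zero Christoffel symbols (Γ^k_{ij} = Γ^k_{ji}):
Γ^θ_{φ φ} = -sin(2*θ)/2
Γ^φ_{θ φ} = 1/tan(θ)
Ricci tensor (R_{ij} = R^k_{ikj}): R_{θθ} = 1, R_{θφ} = 0, R_{φφ} = sin(θ)^2
Inverse metric: g^{θθ} = 1/a^2, g^{φφ} = 1/(a^2*sin(θ)^2)
R = g^{ij} R_{ij} = (1/a^2)(1) + (1/(a^2*sin(θ)^2))(sin(θ)^2) = 2/a^2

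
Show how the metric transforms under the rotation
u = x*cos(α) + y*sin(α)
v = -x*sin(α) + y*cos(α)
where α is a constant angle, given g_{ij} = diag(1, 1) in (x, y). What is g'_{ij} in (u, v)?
Invert the transformation: x = u*cos(α) - v*sin(α), y = u*sin(α) + v*cos(α)
g'_{ij} = (∂x^k/∂x'^i)(∂x^l/∂x'^j) g_{kl}; with g_{kl} = δ_{kl} this is Σ_k (∂x^k/∂x'^i)(∂x^k/∂x'^j).
Jacobian: ∂x/∂u = cos(α), ∂x/∂v = -sin(α), ∂y/∂u = sin(α), ∂y/∂v = cos(α)
g'_{uu} = (cos(α))(cos(α)) + (sin(α))(sin(α)) = 1
g'_{uv} = (cos(α))(-sin(α)) + (sin(α))(cos(α)) = 0
g'_{vv} = (-sin(α))(-sin(α)) + (cos(α))(cos(α)) = 1
g'_{ij} = diag(1, 1)
The Euclidean metric is invariant under rotations.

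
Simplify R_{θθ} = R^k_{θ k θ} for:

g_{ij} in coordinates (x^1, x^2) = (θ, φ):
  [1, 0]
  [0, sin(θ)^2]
Non-zero Christoffel symbols (Γ^k_{ij} = Γ^k_{ji}):
Γ^θ_{φ φ} = -sin(2*θ)/2
Γ^φ_{θ φ} = 1/tan(θ)
R^θ_{θ θ θ} = 0 (a repeated index in an antisymmetric pair)
R^φ_{θ φ θ} = ∂_φ Γ^φ_{θ θ} - ∂_θ Γ^φ_{θ φ} + Γ^φ_{φ m} Γ^m_{θ θ} - Γ^φ_{θ m} Γ^m_{θ φ}
  = (0) - (-1/sin(θ)^2) + (0) - (1/tan(θ)^2) = 1
R_{θθ} = R^θ_{θ θ θ} + R^φ_{θ φ θ} = (0) + (1) = 1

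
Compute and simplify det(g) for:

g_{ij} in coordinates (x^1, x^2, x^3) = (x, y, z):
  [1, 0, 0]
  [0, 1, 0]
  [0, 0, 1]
Diagonal metric: det(g) = g_{11}·g_{22}·g_{33}
= (1)·(1)·(1)
det(g) = 1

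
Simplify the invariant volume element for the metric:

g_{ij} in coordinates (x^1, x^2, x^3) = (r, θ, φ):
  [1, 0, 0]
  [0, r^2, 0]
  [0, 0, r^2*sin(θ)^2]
det(g) = r^4*sin(θ)^2
√|det(g)| = r^2*sin(θ) (taking 0 < θ < π so that |sin(θ)| = sin(θ))
Volume element: dV = r^2*sin(θ) dr dθ dφ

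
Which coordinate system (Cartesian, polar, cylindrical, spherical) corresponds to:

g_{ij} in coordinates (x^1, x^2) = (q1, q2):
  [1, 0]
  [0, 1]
All components are constant and the metric is the identity, i.e. orthonormal rectilinear coordinates.
Cartesian (2D) coordinates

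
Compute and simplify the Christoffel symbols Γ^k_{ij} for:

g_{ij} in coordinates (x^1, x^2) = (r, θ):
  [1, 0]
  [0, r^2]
Using Γ^k_{ij} = (1/2) g^{km} (∂_i g_{mj} + ∂_j g_{mi} - ∂_m g_{ij}); the metric is diagonal, so only the m = k term contributes.
Non-zero symbols (using the symmetry Γ^k_{ij} = Γ^k_{ji}):
Γ^r_{θ θ} = (1/2) g^{rr} (∂_θ g_{rθ} + ∂_θ g_{rθ} - ∂_r g_{θθ}) = (1/2)(1)((0) + (0) - (2*r)) = -r
Γ^θ_{r θ} = (1/2) g^{θθ} (∂_r g_{θθ} + ∂_θ g_{θr} - ∂_θ g_{rθ}) = (1/2)(1/r^2)((2*r) + (0) - (0)) = 1/r
All other Christoffel symbols are zero.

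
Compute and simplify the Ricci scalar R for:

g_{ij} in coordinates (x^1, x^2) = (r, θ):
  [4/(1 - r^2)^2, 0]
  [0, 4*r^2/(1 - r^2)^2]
Non-zero Christoffel symbols (Γ^k_{ij} = Γ^k_{ji}):
Γ^r_{r r} = 2*r/(1 - r^2)
Γ^r_{θ θ} = (r^3 + r)/(r^2 - 1)
Γ^θ_{r θ} = (-r^2 - 1)/(r^3 - r)
Ricci tensor (R_{ij} = R^k_{ikj}): R_{rr} = -4/(r^2 - 1)^2, R_{rθ} = 0, R_{θθ} = -4*r^2/(r^2 - 1)^2
Inverse metric: g^{rr} = (1 - r^2)^2/4, g^{θθ} = (1 - r^2)^2/(4*r^2)
R = g^{ij} R_{ij} = ((1 - r^2)^2/4)(-4/(r^2 - 1)^2) + ((1 - r^2)^2/(4*r^2))(-4*r^2/(r^2 - 1)^2) = -2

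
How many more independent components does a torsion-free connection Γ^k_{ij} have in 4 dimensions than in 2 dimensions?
Independent components in n dimensions: n × n(n+1)/2 = n^2(n+1)/2.
4D: 4 × 10 = 40
2D: 2 × 3 = 6
Difference = 40 - 6 = 34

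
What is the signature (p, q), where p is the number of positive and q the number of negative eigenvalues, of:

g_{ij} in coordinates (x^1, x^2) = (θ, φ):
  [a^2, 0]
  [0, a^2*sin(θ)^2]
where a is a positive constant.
The metric is diagonal, so its eigenvalues are the diagonal entries: a^2, a^2*sin(θ)^2 (at a generic point, where coordinate-dependent entries are positive).
2 positive, 0 negative.
(2, 0) - Riemannian (positive definite)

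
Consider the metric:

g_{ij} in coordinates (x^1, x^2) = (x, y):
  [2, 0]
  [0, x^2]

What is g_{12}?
With x^1 = x, x^2 = y, g_{12} = g_{xy} is the row-1, column-2 entry of the matrix.
g_{12} = 0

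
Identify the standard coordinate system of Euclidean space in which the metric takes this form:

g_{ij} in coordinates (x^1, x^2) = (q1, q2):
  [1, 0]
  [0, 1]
All components are constant and the metric is the identity, i.e. orthonormal rectilinear coordinates.
Cartesian (2D) coordinates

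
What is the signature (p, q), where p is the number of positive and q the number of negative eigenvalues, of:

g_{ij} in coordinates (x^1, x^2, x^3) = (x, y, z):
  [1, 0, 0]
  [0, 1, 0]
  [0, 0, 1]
The metric is diagonal, so its eigenvalues are the diagonal entries: 1, 1, 1 (at a generic point, where coordinate-dependent entries are positive).
3 positive, 0 negative.
(3, 0) - Riemannian (positive definite)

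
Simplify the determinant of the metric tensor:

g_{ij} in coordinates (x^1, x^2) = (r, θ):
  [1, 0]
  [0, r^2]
For a 2×2 metric: det(g) = g_{11}·g_{22} - g_{12}·g_{21}
= (1)·(r^2) - (0)·(0)
= r^2 - 0
det(g) = r^2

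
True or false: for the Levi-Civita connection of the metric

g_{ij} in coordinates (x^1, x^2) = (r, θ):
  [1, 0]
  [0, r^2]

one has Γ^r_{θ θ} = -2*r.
Γ^r_{θ θ} = (1/2) g^{rr} (∂_θ g_{rθ} + ∂_θ g_{rθ} - ∂_r g_{θθ}) = (1/2)(1)((0) + (0) - (2*r)) = -r
This differs from the proposed value -2*r.
False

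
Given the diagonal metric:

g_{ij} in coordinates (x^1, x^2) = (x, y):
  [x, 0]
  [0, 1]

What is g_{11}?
With x^1 = x, x^2 = y, g_{11} = g_{xx} is the row-1, column-1 entry of the matrix.
g_{11} = x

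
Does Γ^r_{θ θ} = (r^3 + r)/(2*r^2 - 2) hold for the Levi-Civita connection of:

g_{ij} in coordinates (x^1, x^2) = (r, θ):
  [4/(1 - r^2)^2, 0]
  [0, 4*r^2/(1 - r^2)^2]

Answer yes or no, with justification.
Γ^r_{θ θ} = (1/2) g^{rr} (∂_θ g_{rθ} + ∂_θ g_{rθ} - ∂_r g_{θθ}) = (1/2)((1 - r^2)^2/4)((0) + (0) - (-8*(r^3 + r)/(r^2 - 1)^3)) = (r^3 + r)/(r^2 - 1)
This differs from the proposed value (r^3 + r)/(2*r^2 - 2).
No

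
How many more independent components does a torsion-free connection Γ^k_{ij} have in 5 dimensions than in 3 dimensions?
Independent components in n dimensions: n × n(n+1)/2 = n^2(n+1)/2.
5D: 5 × 15 = 75
3D: 3 × 6 = 18
Difference = 75 - 18 = 57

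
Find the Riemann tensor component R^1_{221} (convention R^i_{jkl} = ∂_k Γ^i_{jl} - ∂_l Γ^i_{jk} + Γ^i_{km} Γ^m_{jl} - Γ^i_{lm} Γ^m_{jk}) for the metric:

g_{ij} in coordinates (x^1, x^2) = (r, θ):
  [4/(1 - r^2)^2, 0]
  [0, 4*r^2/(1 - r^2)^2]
Non-zero Christoffel symbols (Γ^k_{ij} = Γ^k_{ji}):
Γ^r_{r r} = 2*r/(1 - r^2)
Γ^r_{θ θ} = (r^3 + r)/(r^2 - 1)
Γ^θ_{r θ} = (-r^2 - 1)/(r^3 - r)
R^r_{θ θ r} = ∂_θ Γ^r_{θ r} - ∂_r Γ^r_{θ θ} + Γ^r_{θ m} Γ^m_{θ r} - Γ^r_{r m} Γ^m_{θ θ}
  = (0) - ((r^4 - 4*r^2 - 1)/(r^2 - 1)^2) + (-(r^2 + 1)^2/(r^2 - 1)^2) - (-2*r^2*(r^2 + 1)/(r^2 - 1)^2) = 4*r^2/(r^2 - 1)^2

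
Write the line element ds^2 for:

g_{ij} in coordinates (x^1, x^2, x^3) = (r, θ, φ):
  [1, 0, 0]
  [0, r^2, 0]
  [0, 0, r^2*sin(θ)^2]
ds^2 = g_{ij} dx^i dx^j; only the non-zero components contribute.
ds^2 = dr^2 + r^2 dθ^2 + r^2*sin(θ)^2 dφ^2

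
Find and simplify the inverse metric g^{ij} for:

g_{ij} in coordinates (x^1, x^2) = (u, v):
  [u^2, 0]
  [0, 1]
The metric is diagonal, so g^{ij} is diagonal with entries 1/g_{ii}: diag(1/(u^2), 1).
g^{ij}:
  [1/u^2, 0]
  [0, 1]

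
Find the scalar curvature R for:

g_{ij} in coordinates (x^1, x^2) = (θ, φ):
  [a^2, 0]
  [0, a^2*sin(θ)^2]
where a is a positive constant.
Non-zero Christoffel symbols (Γ^k_{ij} = Γ^k_{ji}):
Γ^θ_{φ φ} = -sin(2*θ)/2
Γ^φ_{θ φ} = 1/tan(θ)
Ricci tensor (R_{ij} = R^k_{ikj}): R_{θθ} = 1, R_{θφ} = 0, R_{φφ} = sin(θ)^2
Inverse metric: g^{θθ} = 1/a^2, g^{φφ} = 1/(a^2*sin(θ)^2)
R = g^{ij} R_{ij} = (1/a^2)(1) + (1/(a^2*sin(θ)^2))(sin(θ)^2) = 2/a^2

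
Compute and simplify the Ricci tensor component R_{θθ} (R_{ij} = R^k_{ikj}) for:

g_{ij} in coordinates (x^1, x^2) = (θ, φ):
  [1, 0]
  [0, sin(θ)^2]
Non-zero Christoffel symbols (Γ^k_{ij} = Γ^k_{ji}):
Γ^θ_{φ φ} = -sin(2*θ)/2
Γ^φ_{θ φ} = 1/tan(θ)
R^θ_{θ θ θ} = 0 (a repeated index in an antisymmetric pair)
R^φ_{θ φ θ} = ∂_φ Γ^φ_{θ θ} - ∂_θ Γ^φ_{θ φ} + Γ^φ_{φ m} Γ^m_{θ θ} - Γ^φ_{θ m} Γ^m_{θ φ}
  = (0) - (-1/sin(θ)^2) + (0) - (1/tan(θ)^2) = 1
R_{θθ} = R^θ_{θ θ θ} + R^φ_{θ φ θ} = (0) + (1) = 1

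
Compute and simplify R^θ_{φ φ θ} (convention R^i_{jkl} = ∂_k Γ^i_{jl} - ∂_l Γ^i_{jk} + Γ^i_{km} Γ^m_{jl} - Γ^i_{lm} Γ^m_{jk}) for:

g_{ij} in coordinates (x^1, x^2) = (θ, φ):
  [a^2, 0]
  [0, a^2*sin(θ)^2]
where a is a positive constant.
Non-zero Christoffel symbols (Γ^k_{ij} = Γ^k_{ji}):
Γ^θ_{φ φ} = -sin(2*θ)/2
Γ^φ_{θ φ} = 1/tan(θ)
R^θ_{φ φ θ} = ∂_φ Γ^θ_{φ θ} - ∂_θ Γ^θ_{φ φ} + Γ^θ_{φ m} Γ^m_{φ θ} - Γ^θ_{θ m} Γ^m_{φ φ}
  = (0) - (-cos(2*θ)) + (-cos(θ)^2) - (0) = -sin(θ)^2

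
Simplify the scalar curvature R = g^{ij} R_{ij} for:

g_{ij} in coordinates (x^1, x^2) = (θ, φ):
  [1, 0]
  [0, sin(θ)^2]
Non-zero Christoffel symbols (Γ^k_{ij} = Γ^k_{ji}):
Γ^θ_{φ φ} = -sin(2*θ)/2
Γ^φ_{θ φ} = 1/tan(θ)
Ricci tensor (R_{ij} = R^k_{ikj}): R_{θθ} = 1, R_{θφ} = 0, R_{φφ} = sin(θ)^2
Inverse metric: g^{θθ} = 1, g^{φφ} = 1/sin(θ)^2
R = g^{ij} R_{ij} = (1)(1) + (1/sin(θ)^2)(sin(θ)^2) = 2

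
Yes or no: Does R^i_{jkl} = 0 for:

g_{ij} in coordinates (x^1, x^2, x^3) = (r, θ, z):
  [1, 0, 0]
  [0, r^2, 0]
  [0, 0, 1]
Non-zero Christoffel symbols:
Γ^r_{θ θ} = -r
Γ^θ_{r θ} = 1/r
Ricci tensor: R_{rr} = 0, R_{rθ} = 0, R_{rz} = 0, R_{θθ} = 0, R_{θz} = 0, R_{zz} = 0
All R_{ij} vanish; in 3 dimensions the Riemann tensor is fully determined by the Ricci tensor, so R^i_{jkl} = 0: the metric is flat (curvilinear coordinates on flat space).
Yes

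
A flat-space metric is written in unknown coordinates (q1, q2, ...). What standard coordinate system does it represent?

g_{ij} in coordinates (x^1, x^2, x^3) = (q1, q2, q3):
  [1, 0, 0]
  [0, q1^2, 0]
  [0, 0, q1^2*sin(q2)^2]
The line element ds^2 = dq1^2 + q1^2 dq2^2 + q1^2 sin(q2)^2 dq3^2 is dr^2 + r^2 dθ^2 + r^2 sin(θ)^2 dφ^2 with q1 = r, q2 = θ, q3 = φ.
spherical coordinates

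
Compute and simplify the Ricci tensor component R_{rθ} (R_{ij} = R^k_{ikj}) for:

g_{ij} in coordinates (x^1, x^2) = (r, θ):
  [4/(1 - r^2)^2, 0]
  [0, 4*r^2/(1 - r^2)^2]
Non-zero Christoffel symbols (Γ^k_{ij} = Γ^k_{ji}):
Γ^r_{r r} = 2*r/(1 - r^2)
Γ^r_{θ θ} = (r^3 + r)/(r^2 - 1)
Γ^θ_{r θ} = (-r^2 - 1)/(r^3 - r)
R^r_{r r θ} = 0 (a repeated index in an antisymmetric pair)
R^θ_{r θ θ} = 0 (a repeated index in an antisymmetric pair)
R_{rθ} = R^r_{r r θ} + R^θ_{r θ θ} = (0) + (0) = 0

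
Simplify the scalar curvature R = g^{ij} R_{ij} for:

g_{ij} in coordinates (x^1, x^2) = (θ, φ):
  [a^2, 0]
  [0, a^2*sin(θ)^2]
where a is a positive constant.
Non-zero Christoffel symbols (Γ^k_{ij} = Γ^k_{ji}):
Γ^θ_{φ φ} = -sin(2*θ)/2
Γ^φ_{θ φ} = 1/tan(θ)
Ricci tensor (R_{ij} = R^k_{ikj}): R_{θθ} = 1, R_{θφ} = 0, R_{φφ} = sin(θ)^2
Inverse metric: g^{θθ} = 1/a^2, g^{φφ} = 1/(a^2*sin(θ)^2)
R = g^{ij} R_{ij} = (1/a^2)(1) + (1/(a^2*sin(θ)^2))(sin(θ)^2) = 2/a^2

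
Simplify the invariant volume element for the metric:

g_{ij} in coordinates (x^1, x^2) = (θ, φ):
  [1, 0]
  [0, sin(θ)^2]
det(g) = sin(θ)^2
√|det(g)| = sin(θ) (taking 0 < θ < π so that |sin(θ)| = sin(θ))
Volume element: dV = sin(θ) dθ dφ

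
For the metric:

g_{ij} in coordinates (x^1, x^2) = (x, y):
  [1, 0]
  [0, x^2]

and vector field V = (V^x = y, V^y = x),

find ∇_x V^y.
Non-zero Christoffel symbols:
Γ^x_{y y} = -x
Γ^y_{x y} = 1/x
∇_x V^y = ∂_x V^y + Γ^y_{x j} V^j
  = (1) + (0)(y) + (1/x)(x)
  = 2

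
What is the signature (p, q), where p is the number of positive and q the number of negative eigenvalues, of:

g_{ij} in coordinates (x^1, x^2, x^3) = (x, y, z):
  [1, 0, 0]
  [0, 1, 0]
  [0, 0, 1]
The metric is diagonal, so its eigenvalues are the diagonal entries: 1, 1, 1 (at a generic point, where coordinate-dependent entries are positive).
3 positive, 0 negative.
(3, 0) - Riemannian (positive definite)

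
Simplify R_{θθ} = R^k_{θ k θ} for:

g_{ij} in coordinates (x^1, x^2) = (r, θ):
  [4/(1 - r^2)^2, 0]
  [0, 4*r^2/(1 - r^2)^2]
Non-zero Christoffel symbols (Γ^k_{ij} = Γ^k_{ji}):
Γ^r_{r r} = 2*r/(1 - r^2)
Γ^r_{θ θ} = (r^3 + r)/(r^2 - 1)
Γ^θ_{r θ} = (-r^2 - 1)/(r^3 - r)
R^r_{θ r θ} = ∂_r Γ^r_{θ θ} - ∂_θ Γ^r_{θ r} + Γ^r_{r m} Γ^m_{θ θ} - Γ^r_{θ m} Γ^m_{θ r}
  = ((r^4 - 4*r^2 - 1)/(r^2 - 1)^2) - (0) + (-2*r^2*(r^2 + 1)/(r^2 - 1)^2) - (-(r^2 + 1)^2/(r^2 - 1)^2) = -4*r^2/(r^2 - 1)^2
R^θ_{θ θ θ} = 0 (a repeated index in an antisymmetric pair)
R_{θθ} = R^r_{θ r θ} + R^θ_{θ θ θ} = (-4*r^2/(r^2 - 1)^2) + (0) = -4*r^2/(r^2 - 1)^2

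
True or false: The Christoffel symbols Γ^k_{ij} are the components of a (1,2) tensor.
Under a change of coordinates Γ picks up an inhomogeneous term ∂²x/∂x'∂x'; e.g. Γ = 0 in Cartesian coordinates but Γ^r_{θθ} = -r in polar coordinates on the same flat plane.
False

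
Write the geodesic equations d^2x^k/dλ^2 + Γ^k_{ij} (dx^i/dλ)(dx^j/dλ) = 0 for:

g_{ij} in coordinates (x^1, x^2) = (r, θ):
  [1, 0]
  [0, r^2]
Geodesic equation: d^2x^k/dλ^2 + Γ^k_{ij} (dx^i/dλ)(dx^j/dλ) = 0.
Non-zero Christoffel symbols:
Γ^r_{θ θ} = -r
Γ^θ_{r θ} = 1/r
Substituting (the symmetric pair Γ^k_{ij}, Γ^k_{ji} combines into a factor 2):
d^2r/dλ^2 - r (dθ/dλ)^2 = 0
d^2θ/dλ^2 + (2/r) (dr/dλ)(dθ/dλ) = 0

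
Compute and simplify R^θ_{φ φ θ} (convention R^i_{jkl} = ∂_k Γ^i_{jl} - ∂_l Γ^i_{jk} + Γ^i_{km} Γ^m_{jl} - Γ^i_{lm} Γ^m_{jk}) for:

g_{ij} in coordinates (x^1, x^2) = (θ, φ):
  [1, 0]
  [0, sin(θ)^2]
Non-zero Christoffel symbols (Γ^k_{ij} = Γ^k_{ji}):
Γ^θ_{φ φ} = -sin(2*θ)/2
Γ^φ_{θ φ} = 1/tan(θ)
R^θ_{φ φ θ} = ∂_φ Γ^θ_{φ θ} - ∂_θ Γ^θ_{φ φ} + Γ^θ_{φ m} Γ^m_{φ θ} - Γ^θ_{θ m} Γ^m_{φ φ}
  = (0) - (-cos(2*θ)) + (-cos(θ)^2) - (0) = -sin(θ)^2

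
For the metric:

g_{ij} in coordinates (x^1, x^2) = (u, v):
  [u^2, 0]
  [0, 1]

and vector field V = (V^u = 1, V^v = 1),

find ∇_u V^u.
Non-zero Christoffel symbols:
Γ^u_{u u} = 1/u
∇_u V^u = ∂_u V^u + Γ^u_{u j} V^j
  = (0) + (1/u)(1) + (0)(1)
  = 1/u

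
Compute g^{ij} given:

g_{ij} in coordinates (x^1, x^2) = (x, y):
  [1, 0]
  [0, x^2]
The metric is diagonal, so g^{ij} is diagonal with entries 1/g_{ii}: diag(1, 1/(x^2)).
g^{ij}:
  [1, 0]
  [0, 1/x^2]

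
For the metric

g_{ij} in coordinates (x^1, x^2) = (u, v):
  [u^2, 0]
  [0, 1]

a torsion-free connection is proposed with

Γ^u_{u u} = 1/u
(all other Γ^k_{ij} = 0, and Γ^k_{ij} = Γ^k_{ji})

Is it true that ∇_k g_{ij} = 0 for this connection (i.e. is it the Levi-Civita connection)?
Using ∇_k g_{ij} = ∂_k g_{ij} - Γ^m_{ki} g_{mj} - Γ^m_{kj} g_{im}:
e.g. ∇_u g_{uu} = (2*u) - (u) - (u) = 0
Every component ∇_k g_{ij} vanishes: the connection is metric compatible.
Yes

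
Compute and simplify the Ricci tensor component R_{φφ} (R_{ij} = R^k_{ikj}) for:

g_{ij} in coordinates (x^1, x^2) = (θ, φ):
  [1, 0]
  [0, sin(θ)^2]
Non-zero Christoffel symbols (Γ^k_{ij} = Γ^k_{ji}):
Γ^θ_{φ φ} = -sin(2*θ)/2
Γ^φ_{θ φ} = 1/tan(θ)
R^θ_{φ θ φ} = ∂_θ Γ^θ_{φ φ} - ∂_φ Γ^θ_{φ θ} + Γ^θ_{θ m} Γ^m_{φ φ} - Γ^θ_{φ m} Γ^m_{φ θ}
  = (-cos(2*θ)) - (0) + (0) - (-cos(θ)^2) = sin(θ)^2
R^φ_{φ φ φ} = 0 (a repeated index in an antisymmetric pair)
R_{φφ} = R^θ_{φ θ φ} + R^φ_{φ φ φ} = (sin(θ)^2) + (0) = sin(θ)^2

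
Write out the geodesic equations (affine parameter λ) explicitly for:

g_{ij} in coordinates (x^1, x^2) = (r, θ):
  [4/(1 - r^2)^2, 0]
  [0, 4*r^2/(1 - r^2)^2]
Geodesic equation: d^2x^k/dλ^2 + Γ^k_{ij} (dx^i/dλ)(dx^j/dλ) = 0.
Non-zero Christoffel symbols:
Γ^r_{r r} = 2*r/(1 - r^2)
Γ^r_{θ θ} = (r^3 + r)/(r^2 - 1)
Γ^θ_{r θ} = (-r^2 - 1)/(r^3 - r)
Substituting (the symmetric pair Γ^k_{ij}, Γ^k_{ji} combines into a factor 2):
d^2r/dλ^2 + (2*r/(1 - r^2)) (dr/dλ)^2 + ((r^3 + r)/(r^2 - 1)) (dθ/dλ)^2 = 0
d^2θ/dλ^2 + ((-2*r^2 - 2)/(r^3 - r)) (dr/dλ)(dθ/dλ) = 0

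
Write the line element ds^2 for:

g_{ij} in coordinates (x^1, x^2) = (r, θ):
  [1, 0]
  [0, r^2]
ds^2 = g_{ij} dx^i dx^j; only the non-zero components contribute.
ds^2 = dr^2 + r^2 dθ^2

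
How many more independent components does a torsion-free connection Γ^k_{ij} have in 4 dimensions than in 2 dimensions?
Independent components in n dimensions: n × n(n+1)/2 = n^2(n+1)/2.
4D: 4 × 10 = 40
2D: 2 × 3 = 6
Difference = 40 - 6 = 34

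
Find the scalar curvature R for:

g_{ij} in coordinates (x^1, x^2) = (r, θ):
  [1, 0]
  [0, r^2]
Non-zero Christoffel symbols (Γ^k_{ij} = Γ^k_{ji}):
Γ^r_{θ θ} = -r
Γ^θ_{r θ} = 1/r
Ricci tensor (R_{ij} = R^k_{ikj}): R_{rr} = 0, R_{rθ} = 0, R_{θθ} = 0
Inverse metric: g^{rr} = 1, g^{θθ} = 1/r^2
R = g^{ij} R_{ij} = (1)(0) + (1/r^2)(0) = 0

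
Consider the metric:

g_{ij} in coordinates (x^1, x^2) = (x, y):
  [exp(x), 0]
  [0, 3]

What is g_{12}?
With x^1 = x, x^2 = y, g_{12} = g_{xy} is the row-1, column-2 entry of the matrix.
g_{12} = 0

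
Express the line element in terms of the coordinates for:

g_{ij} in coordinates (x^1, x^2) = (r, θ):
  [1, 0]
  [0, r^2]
ds^2 = g_{ij} dx^i dx^j; only the non-zero components contribute.
ds^2 = dr^2 + r^2 dθ^2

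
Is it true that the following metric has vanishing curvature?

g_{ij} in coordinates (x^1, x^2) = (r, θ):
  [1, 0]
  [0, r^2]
Non-zero Christoffel symbols:
Γ^r_{θ θ} = -r
Γ^θ_{r θ} = 1/r
Ricci tensor: R_{rr} = 0, R_{rθ} = 0, R_{θθ} = 0
All R_{ij} vanish; in 2 dimensions the Riemann tensor is fully determined by the Ricci tensor, so R^i_{jkl} = 0: the metric is flat (curvilinear coordinates on flat space).
Yes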